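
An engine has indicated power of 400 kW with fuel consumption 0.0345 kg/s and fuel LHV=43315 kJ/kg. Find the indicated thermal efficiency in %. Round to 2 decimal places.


eta_ith = (IP / (mf * LHV)) * 100
Denominator = 0.0345 * 43315 = 1494.3675 kW
eta_ith = (400 / 1494.3675) * 100 = 26.77%


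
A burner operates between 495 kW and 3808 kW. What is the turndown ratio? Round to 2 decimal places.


TDR = Q_max / Q_min
TDR = 3808 / 495 = 7.69


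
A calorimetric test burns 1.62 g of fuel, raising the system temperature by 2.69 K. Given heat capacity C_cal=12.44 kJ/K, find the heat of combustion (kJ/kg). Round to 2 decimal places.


Hc = C_cal * delta_T / m_fuel
Q_released = 12.44 * 2.69 = 33.4636 kJ
m_fuel = 1.62 g = 1.62/1000 kg = 0.001620 kg
Hc = 33.4636 / 0.001620 = 20656.54 kJ/kg


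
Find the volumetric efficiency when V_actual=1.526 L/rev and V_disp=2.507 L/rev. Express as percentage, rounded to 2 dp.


eta_v = (V_actual / V_disp) * 100
Ratio = 1.526 / 2.507 = 0.6087
eta_v = 0.6087 * 100 = 60.87%


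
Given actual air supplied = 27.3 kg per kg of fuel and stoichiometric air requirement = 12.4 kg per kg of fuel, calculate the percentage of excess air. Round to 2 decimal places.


Excess air = actual - stoichiometric = 27.3 - 12.4 = 14.90 kg/kg fuel
Excess air % = (excess / stoich) * 100 = (14.90 / 12.4) * 100 = 120.16%


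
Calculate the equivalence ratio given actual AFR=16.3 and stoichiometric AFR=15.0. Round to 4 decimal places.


phi = AFR_stoich / AFR_actual
phi = 15.0 / 16.3 = 0.9202


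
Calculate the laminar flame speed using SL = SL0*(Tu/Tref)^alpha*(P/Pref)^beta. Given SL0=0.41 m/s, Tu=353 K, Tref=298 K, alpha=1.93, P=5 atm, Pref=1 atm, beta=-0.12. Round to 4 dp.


SL = SL0 * (Tu/Tref)^alpha * (P/Pref)^beta
T ratio = 353/298 = 1.18456376
(T ratio)^alpha = 1.18456376^1.93 = 1.386653
(P/Pref)^beta = 5^(-0.12) = 0.824373
SL = 0.41 * 1.386653 * 0.824373 = 0.4687 m/s


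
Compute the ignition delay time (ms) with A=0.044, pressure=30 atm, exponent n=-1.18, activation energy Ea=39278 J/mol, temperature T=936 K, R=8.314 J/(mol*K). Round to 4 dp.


tau = A * P^n * exp(Ea/(R*T))
P^n = 30^(-1.18) = 0.01807161
Ea/(R*T) = 39278/(8.314*936) = 5.047351
exp(Ea/(R*T)) = 155.609689
tau = 0.044 * 0.01807161 * 155.609689 = 0.1237 ms


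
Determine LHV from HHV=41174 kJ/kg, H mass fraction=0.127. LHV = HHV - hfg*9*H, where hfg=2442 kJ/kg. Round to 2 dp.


LHV = HHV - hfg * 9 * H
Water correction = 2442 * 9 * 0.127 = 2791.206 kJ/kg
LHV = 41174 - 2791.206 = 38382.79 kJ/kg


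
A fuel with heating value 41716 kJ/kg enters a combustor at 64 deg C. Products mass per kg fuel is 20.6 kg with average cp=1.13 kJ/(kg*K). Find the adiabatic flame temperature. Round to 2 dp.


T_ad = T_in + Hc / (m_p * cp)
Denominator = 20.6 * 1.13 = 23.2780
Temperature rise = 41716 / 23.2780 = 1792.08 K
T_ad = 64 + 1792.08 = 1856.08 deg C


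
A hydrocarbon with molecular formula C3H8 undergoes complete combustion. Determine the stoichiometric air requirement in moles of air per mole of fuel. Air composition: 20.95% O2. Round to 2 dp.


Balanced combustion: C3H8 + 5 O2 -> 3 CO2 + 4 H2O
O2 needed = C + H/4 = 3 + 8/4 = 5.00 moles
Air moles = O2 / 0.2095 = 5.00 / 0.2095 = 23.87 moles air


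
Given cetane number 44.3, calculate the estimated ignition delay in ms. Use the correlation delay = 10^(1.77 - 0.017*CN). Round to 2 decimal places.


delay = 10^(1.77 - 0.017*CN)
Exponent = 1.77 - 0.017*44.3 = 1.0169
delay = 10^1.0169 = 10.40 ms


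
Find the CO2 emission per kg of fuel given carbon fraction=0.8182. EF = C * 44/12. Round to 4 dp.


EF = C_frac * (M_CO2 / M_C)
EF = 0.8182 * (44/12)
EF = 0.8182 * 3.666667 = 3.0001 kg_CO2/kg_fuel


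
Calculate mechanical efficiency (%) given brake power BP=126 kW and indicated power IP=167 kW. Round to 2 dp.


eta_mech = (BP / IP) * 100
Ratio = 126 / 167 = 0.7545
eta_mech = 0.7545 * 100 = 75.45%


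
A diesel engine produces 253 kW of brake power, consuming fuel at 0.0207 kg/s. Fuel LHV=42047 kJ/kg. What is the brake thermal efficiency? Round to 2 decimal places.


eta_BTE = (BP / (mf * LHV)) * 100
Denominator = 0.0207 * 42047 = 870.3729 kW
eta_BTE = (253 / 870.3729) * 100 = 29.07%


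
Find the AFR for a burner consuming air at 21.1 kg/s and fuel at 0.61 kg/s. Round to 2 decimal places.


AFR = m_air / m_fuel
AFR = 21.1 / 0.61 = 34.59


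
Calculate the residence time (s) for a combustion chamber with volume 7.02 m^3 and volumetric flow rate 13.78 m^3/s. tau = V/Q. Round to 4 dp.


tau = V / Q_flow
tau = 7.02 / 13.78 = 0.5094 s


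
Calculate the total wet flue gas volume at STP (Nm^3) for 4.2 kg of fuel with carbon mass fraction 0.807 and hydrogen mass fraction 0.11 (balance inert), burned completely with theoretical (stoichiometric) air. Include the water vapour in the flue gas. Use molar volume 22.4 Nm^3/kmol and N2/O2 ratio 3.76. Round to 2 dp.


Per kg fuel: CO2 = (C/12 kmol)*22.4 = (0.807/12)*22.4 = 1.50640 Nm^3
Per kg fuel: H2O = (H/2 kmol)*22.4 = (0.11/2)*22.4 = 1.23200 Nm^3
O2 needed per kg fuel = C/12 + H/4 = 0.807/12 + 0.11/4 = 0.09475000 kmol
Per kg fuel: N2 = O2*3.76*22.4 = 0.09475000*3.76*22.4 = 7.98022 Nm^3
Total per kg = 1.50640 + 1.23200 + 7.98022 = 10.71862 Nm^3
Total = 10.71862 * 4.2 = 45.02 Nm^3


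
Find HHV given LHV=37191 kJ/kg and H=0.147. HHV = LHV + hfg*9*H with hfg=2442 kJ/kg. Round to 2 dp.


HHV = LHV + hfg * 9 * H
Water addition = 2442 * 9 * 0.147 = 3230.766 kJ/kg
HHV = 37191 + 3230.766 = 40421.77 kJ/kg


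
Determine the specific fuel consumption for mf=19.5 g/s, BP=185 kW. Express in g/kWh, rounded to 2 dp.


SFC = (mf / BP) * 3600
Rate = 19.5 / 185 = 0.105405 g/(s*kW)
SFC = 0.105405 * 3600 = 379.46 g/kWh


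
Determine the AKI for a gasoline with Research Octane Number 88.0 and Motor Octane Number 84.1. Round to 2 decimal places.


AKI = (RON + MON) / 2
AKI = (88.0 + 84.1) / 2
AKI = 172.1 / 2 = 86.05


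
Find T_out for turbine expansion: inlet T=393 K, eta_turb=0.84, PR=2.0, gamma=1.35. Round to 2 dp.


T_out = T_in * (1 - eta * (1 - PR^(-(gamma-1)/gamma)))
Exponent = -(1.35-1)/1.35 = -0.25925926
PR^exp = 2.0^(-0.25925926) = 0.83551680
Factor = 1 - 0.84*(1 - 0.83551680) = 0.86183411
T_out = 393 * 0.86183411 = 338.70 K


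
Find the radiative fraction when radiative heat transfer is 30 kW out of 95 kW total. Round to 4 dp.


f_rad = Q_rad / Q_total
f_rad = 30 / 95 = 0.3158


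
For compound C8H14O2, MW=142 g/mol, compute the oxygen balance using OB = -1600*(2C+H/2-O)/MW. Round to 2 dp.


OB = -1600 * (2C + H/2 - O) / MW
Inner = 2*8 + 14/2 - 2 = 21.00
OB = -1600 * 21.00 / 142 = -236.62%


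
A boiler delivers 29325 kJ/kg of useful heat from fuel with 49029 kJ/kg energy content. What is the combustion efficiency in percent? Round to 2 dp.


Efficiency = (Q_useful / Q_fuel) * 100
Efficiency = (29325 / 49029) * 100
Efficiency = 0.5981 * 100 = 59.81%


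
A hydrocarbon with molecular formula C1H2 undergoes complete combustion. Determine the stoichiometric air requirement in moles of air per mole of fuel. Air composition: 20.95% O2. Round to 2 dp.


Balanced combustion: C1H2 + 1.5 O2 -> 1 CO2 + 1 H2O
O2 needed = C + H/4 = 1 + 2/4 = 1.50 moles
Air moles = O2 / 0.2095 = 1.50 / 0.2095 = 7.16 moles air


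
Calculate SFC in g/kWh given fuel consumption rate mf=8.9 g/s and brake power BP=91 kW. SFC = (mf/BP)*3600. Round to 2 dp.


SFC = (mf / BP) * 3600
Rate = 8.9 / 91 = 0.097802 g/(s*kW)
SFC = 0.097802 * 3600 = 352.09 g/kWh


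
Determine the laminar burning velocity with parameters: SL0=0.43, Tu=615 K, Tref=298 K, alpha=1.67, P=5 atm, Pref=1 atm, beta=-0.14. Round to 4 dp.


SL = SL0 * (Tu/Tref)^alpha * (P/Pref)^beta
T ratio = 615/298 = 2.06375839
(T ratio)^alpha = 2.06375839^1.67 = 3.353361
(P/Pref)^beta = 5^(-0.14) = 0.798260
SL = 0.43 * 3.353361 * 0.798260 = 1.1510 m/s


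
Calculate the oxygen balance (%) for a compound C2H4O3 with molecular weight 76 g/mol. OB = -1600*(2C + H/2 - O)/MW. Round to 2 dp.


OB = -1600 * (2C + H/2 - O) / MW
Inner = 2*2 + 4/2 - 3 = 3.00
OB = -1600 * 3.00 / 76 = -63.16%


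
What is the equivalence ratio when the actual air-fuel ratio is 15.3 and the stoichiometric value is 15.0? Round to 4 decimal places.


phi = AFR_stoich / AFR_actual
phi = 15.0 / 15.3 = 0.9804


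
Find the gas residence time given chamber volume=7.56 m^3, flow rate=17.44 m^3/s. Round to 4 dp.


tau = V / Q_flow
tau = 7.56 / 17.44 = 0.4335 s


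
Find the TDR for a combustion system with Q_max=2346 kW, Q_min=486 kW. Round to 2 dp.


TDR = Q_max / Q_min
TDR = 2346 / 486 = 4.83


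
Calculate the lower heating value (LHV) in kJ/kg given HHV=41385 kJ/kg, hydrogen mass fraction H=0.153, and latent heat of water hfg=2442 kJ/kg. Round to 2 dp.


LHV = HHV - hfg * 9 * H
Water correction = 2442 * 9 * 0.153 = 3362.634 kJ/kg
LHV = 41385 - 3362.634 = 38022.37 kJ/kg


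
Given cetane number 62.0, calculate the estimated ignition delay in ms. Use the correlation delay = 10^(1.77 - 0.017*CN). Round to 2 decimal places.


delay = 10^(1.77 - 0.017*CN)
Exponent = 1.77 - 0.017*62.0 = 0.7160
delay = 10^0.7160 = 5.20 ms


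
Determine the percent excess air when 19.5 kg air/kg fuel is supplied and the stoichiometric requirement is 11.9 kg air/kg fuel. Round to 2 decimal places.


Excess air = actual - stoichiometric = 19.5 - 11.9 = 7.60 kg/kg fuel
Excess air % = (excess / stoich) * 100 = (7.60 / 11.9) * 100 = 63.87%


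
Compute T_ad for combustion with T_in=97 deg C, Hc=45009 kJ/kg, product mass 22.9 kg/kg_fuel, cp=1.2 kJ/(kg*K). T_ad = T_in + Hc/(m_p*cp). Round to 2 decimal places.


T_ad = T_in + Hc / (m_p * cp)
Denominator = 22.9 * 1.2 = 27.4800
Temperature rise = 45009 / 27.4800 = 1637.88 K
T_ad = 97 + 1637.88 = 1734.88 deg C


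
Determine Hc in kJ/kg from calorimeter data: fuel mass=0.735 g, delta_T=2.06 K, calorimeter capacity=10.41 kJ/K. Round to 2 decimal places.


Hc = C_cal * delta_T / m_fuel
Q_released = 10.41 * 2.06 = 21.4446 kJ
m_fuel = 0.735 g = 0.735/1000 kg = 0.000735 kg
Hc = 21.4446 / 0.000735 = 29176.33 kJ/kg


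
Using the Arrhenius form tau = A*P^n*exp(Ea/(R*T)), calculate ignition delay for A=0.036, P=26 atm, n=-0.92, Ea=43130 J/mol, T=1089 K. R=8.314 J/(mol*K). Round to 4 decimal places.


tau = A * P^n * exp(Ea/(R*T))
P^n = 26^(-0.92) = 0.04991425
Ea/(R*T) = 43130/(8.314*1089) = 4.763669
exp(Ea/(R*T)) = 117.175029
tau = 0.036 * 0.04991425 * 117.175029 = 0.2106 ms


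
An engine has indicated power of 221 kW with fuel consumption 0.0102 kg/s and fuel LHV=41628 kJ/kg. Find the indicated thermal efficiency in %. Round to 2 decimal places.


eta_ith = (IP / (mf * LHV)) * 100
Denominator = 0.0102 * 41628 = 424.6056 kW
eta_ith = (221 / 424.6056) * 100 = 52.05%


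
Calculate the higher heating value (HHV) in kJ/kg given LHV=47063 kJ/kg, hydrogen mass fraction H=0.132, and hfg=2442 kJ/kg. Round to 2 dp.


HHV = LHV + hfg * 9 * H
Water addition = 2442 * 9 * 0.132 = 2901.096 kJ/kg
HHV = 47063 + 2901.096 = 49964.10 kJ/kg


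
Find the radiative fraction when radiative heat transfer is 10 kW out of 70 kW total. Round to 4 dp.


f_rad = Q_rad / Q_total
f_rad = 10 / 70 = 0.1429


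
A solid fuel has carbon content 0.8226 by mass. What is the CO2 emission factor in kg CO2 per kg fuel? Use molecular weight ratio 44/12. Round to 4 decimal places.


EF = C_frac * (M_CO2 / M_C)
EF = 0.8226 * (44/12)
EF = 0.8226 * 3.666667 = 3.0162 kg_CO2/kg_fuel


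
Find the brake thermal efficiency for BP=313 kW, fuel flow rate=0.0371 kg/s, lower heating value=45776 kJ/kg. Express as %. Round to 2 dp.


eta_BTE = (BP / (mf * LHV)) * 100
Denominator = 0.0371 * 45776 = 1698.2896 kW
eta_BTE = (313 / 1698.2896) * 100 = 18.43%


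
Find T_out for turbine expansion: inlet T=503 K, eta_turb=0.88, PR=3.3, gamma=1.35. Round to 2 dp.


T_out = T_in * (1 - eta * (1 - PR^(-(gamma-1)/gamma)))
Exponent = -(1.35-1)/1.35 = -0.25925926
PR^exp = 3.3^(-0.25925926) = 0.73378775
Factor = 1 - 0.88*(1 - 0.73378775) = 0.76573322
T_out = 503 * 0.76573322 = 385.16 K


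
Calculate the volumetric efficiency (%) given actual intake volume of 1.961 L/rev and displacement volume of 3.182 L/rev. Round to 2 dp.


eta_v = (V_actual / V_disp) * 100
Ratio = 1.961 / 3.182 = 0.6163
eta_v = 0.6163 * 100 = 61.63%


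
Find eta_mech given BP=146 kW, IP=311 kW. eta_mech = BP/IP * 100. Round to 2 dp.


eta_mech = (BP / IP) * 100
Ratio = 146 / 311 = 0.4695
eta_mech = 0.4695 * 100 = 46.95%


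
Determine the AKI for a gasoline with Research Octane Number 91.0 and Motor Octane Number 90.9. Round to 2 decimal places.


AKI = (RON + MON) / 2
AKI = (91.0 + 90.9) / 2
AKI = 181.9 / 2 = 90.95


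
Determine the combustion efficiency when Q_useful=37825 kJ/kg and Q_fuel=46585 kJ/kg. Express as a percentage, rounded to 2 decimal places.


Efficiency = (Q_useful / Q_fuel) * 100
Efficiency = (37825 / 46585) * 100
Efficiency = 0.8120 * 100 = 81.20%


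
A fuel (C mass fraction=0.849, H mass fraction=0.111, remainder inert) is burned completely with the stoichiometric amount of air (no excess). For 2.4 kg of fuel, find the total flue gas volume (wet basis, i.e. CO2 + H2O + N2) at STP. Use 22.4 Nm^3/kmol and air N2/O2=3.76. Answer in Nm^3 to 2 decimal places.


Per kg fuel: CO2 = (C/12 kmol)*22.4 = (0.849/12)*22.4 = 1.58480 Nm^3
Per kg fuel: H2O = (H/2 kmol)*22.4 = (0.111/2)*22.4 = 1.24320 Nm^3
O2 needed per kg fuel = C/12 + H/4 = 0.849/12 + 0.111/4 = 0.09850000 kmol
Per kg fuel: N2 = O2*3.76*22.4 = 0.09850000*3.76*22.4 = 8.29606 Nm^3
Total per kg = 1.58480 + 1.24320 + 8.29606 = 11.12406 Nm^3
Total = 11.12406 * 2.4 = 26.70 Nm^3


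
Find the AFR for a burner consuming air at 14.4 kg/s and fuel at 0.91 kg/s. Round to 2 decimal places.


AFR = m_air / m_fuel
AFR = 14.4 / 0.91 = 15.82


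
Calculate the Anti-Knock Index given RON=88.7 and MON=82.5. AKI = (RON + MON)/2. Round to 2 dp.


AKI = (RON + MON) / 2
AKI = (88.7 + 82.5) / 2
AKI = 171.2 / 2 = 85.60


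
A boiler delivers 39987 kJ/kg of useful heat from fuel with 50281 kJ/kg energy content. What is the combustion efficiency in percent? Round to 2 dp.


Efficiency = (Q_useful / Q_fuel) * 100
Efficiency = (39987 / 50281) * 100
Efficiency = 0.7953 * 100 = 79.53%


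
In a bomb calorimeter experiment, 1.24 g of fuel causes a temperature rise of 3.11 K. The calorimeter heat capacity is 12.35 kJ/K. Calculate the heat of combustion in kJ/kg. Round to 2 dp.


Hc = C_cal * delta_T / m_fuel
Q_released = 12.35 * 3.11 = 38.4085 kJ
m_fuel = 1.24 g = 1.24/1000 kg = 0.001240 kg
Hc = 38.4085 / 0.001240 = 30974.60 kJ/kg


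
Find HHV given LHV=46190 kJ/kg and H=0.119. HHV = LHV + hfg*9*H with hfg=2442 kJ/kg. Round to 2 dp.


HHV = LHV + hfg * 9 * H
Water addition = 2442 * 9 * 0.119 = 2615.382 kJ/kg
HHV = 46190 + 2615.382 = 48805.38 kJ/kg


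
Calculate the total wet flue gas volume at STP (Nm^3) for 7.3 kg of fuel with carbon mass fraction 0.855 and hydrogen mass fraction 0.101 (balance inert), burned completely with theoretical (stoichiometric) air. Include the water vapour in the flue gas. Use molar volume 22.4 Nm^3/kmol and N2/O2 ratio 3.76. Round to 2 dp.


Per kg fuel: CO2 = (C/12 kmol)*22.4 = (0.855/12)*22.4 = 1.59600 Nm^3
Per kg fuel: H2O = (H/2 kmol)*22.4 = (0.101/2)*22.4 = 1.13120 Nm^3
O2 needed per kg fuel = C/12 + H/4 = 0.855/12 + 0.101/4 = 0.09650000 kmol
Per kg fuel: N2 = O2*3.76*22.4 = 0.09650000*3.76*22.4 = 8.12762 Nm^3
Total per kg = 1.59600 + 1.13120 + 8.12762 = 10.85482 Nm^3
Total = 10.85482 * 7.3 = 79.24 Nm^3


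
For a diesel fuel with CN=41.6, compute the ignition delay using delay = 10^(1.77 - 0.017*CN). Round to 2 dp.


delay = 10^(1.77 - 0.017*CN)
Exponent = 1.77 - 0.017*41.6 = 1.0628
delay = 10^1.0628 = 11.56 ms


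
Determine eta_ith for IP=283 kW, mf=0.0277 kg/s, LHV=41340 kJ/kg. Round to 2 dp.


eta_ith = (IP / (mf * LHV)) * 100
Denominator = 0.0277 * 41340 = 1145.1180 kW
eta_ith = (283 / 1145.1180) * 100 = 24.71%


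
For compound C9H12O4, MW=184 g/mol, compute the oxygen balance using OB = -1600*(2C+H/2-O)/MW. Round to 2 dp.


OB = -1600 * (2C + H/2 - O) / MW
Inner = 2*9 + 12/2 - 4 = 20.00
OB = -1600 * 20.00 / 184 = -173.91%


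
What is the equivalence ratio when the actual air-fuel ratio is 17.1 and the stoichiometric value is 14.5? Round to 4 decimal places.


phi = AFR_stoich / AFR_actual
phi = 14.5 / 17.1 = 0.8480


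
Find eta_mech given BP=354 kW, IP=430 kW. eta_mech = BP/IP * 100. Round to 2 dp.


eta_mech = (BP / IP) * 100
Ratio = 354 / 430 = 0.8233
eta_mech = 0.8233 * 100 = 82.33%


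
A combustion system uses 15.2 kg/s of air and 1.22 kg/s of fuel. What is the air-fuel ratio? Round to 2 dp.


AFR = m_air / m_fuel
AFR = 15.2 / 1.22 = 12.46


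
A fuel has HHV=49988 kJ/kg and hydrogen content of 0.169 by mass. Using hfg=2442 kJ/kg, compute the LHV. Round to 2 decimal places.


LHV = HHV - hfg * 9 * H
Water correction = 2442 * 9 * 0.169 = 3714.282 kJ/kg
LHV = 49988 - 3714.282 = 46273.72 kJ/kg


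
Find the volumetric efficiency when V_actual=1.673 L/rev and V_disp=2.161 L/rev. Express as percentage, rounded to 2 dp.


eta_v = (V_actual / V_disp) * 100
Ratio = 1.673 / 2.161 = 0.7742
eta_v = 0.7742 * 100 = 77.42%


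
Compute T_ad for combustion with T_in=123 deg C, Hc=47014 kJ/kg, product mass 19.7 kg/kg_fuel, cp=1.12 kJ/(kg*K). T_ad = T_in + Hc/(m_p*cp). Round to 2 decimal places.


T_ad = T_in + Hc / (m_p * cp)
Denominator = 19.7 * 1.12 = 22.0640
Temperature rise = 47014 / 22.0640 = 2130.80 K
T_ad = 123 + 2130.80 = 2253.80 deg C


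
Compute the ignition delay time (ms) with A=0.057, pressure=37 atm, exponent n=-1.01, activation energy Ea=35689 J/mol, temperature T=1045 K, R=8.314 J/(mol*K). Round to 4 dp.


tau = A * P^n * exp(Ea/(R*T))
P^n = 37^(-1.01) = 0.02606851
Ea/(R*T) = 35689/(8.314*1045) = 4.107788
exp(Ea/(R*T)) = 60.812079
tau = 0.057 * 0.02606851 * 60.812079 = 0.0904 ms


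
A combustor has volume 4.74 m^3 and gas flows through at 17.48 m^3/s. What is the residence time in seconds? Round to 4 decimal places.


tau = V / Q_flow
tau = 4.74 / 17.48 = 0.2712 s


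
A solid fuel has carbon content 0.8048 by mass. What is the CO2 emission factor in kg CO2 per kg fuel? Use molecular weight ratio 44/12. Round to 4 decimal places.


EF = C_frac * (M_CO2 / M_C)
EF = 0.8048 * (44/12)
EF = 0.8048 * 3.666667 = 2.9509 kg_CO2/kg_fuel


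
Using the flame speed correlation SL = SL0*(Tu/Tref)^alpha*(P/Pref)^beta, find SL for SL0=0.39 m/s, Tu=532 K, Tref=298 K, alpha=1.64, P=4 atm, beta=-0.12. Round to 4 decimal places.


SL = SL0 * (Tu/Tref)^alpha * (P/Pref)^beta
T ratio = 532/298 = 1.78523490
(T ratio)^alpha = 1.78523490^1.64 = 2.586905
(P/Pref)^beta = 4^(-0.12) = 0.846745
SL = 0.39 * 2.586905 * 0.846745 = 0.8543 m/s


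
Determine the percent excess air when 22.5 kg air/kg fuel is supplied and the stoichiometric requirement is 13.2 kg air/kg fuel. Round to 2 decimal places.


Excess air = actual - stoichiometric = 22.5 - 13.2 = 9.30 kg/kg fuel
Excess air % = (excess / stoich) * 100 = (9.30 / 13.2) * 100 = 70.45%


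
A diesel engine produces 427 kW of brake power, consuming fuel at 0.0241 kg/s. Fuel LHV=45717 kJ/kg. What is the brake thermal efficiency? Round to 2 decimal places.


eta_BTE = (BP / (mf * LHV)) * 100
Denominator = 0.0241 * 45717 = 1101.7797 kW
eta_BTE = (427 / 1101.7797) * 100 = 38.76%


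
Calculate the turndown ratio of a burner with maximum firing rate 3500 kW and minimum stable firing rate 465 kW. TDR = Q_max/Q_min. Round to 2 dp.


TDR = Q_max / Q_min
TDR = 3500 / 465 = 7.53


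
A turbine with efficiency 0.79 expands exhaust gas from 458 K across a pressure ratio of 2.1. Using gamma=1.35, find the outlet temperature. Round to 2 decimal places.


T_out = T_in * (1 - eta * (1 - PR^(-(gamma-1)/gamma)))
Exponent = -(1.35-1)/1.35 = -0.25925926
PR^exp = 2.1^(-0.25925926) = 0.82501466
Factor = 1 - 0.79*(1 - 0.82501466) = 0.86176158
T_out = 458 * 0.86176158 = 394.69 K


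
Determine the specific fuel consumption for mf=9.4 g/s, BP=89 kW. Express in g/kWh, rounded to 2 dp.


SFC = (mf / BP) * 3600
Rate = 9.4 / 89 = 0.105618 g/(s*kW)
SFC = 0.105618 * 3600 = 380.22 g/kWh


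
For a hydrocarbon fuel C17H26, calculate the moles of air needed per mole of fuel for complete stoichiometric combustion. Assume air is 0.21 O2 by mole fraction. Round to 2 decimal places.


Balanced combustion: C17H26 + 23.5 O2 -> 17 CO2 + 13 H2O
O2 needed = C + H/4 = 17 + 26/4 = 23.50 moles
Air moles = O2 / 0.21 = 23.50 / 0.21 = 111.90 moles air


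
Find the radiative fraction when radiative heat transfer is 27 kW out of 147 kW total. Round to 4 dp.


f_rad = Q_rad / Q_total
f_rad = 27 / 147 = 0.1837


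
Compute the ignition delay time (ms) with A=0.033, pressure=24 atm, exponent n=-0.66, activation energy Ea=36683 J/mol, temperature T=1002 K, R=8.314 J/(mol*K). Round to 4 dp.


tau = A * P^n * exp(Ea/(R*T))
P^n = 24^(-0.66) = 0.12276105
Ea/(R*T) = 36683/(8.314*1002) = 4.403390
exp(Ea/(R*T)) = 81.727416
tau = 0.033 * 0.12276105 * 81.727416 = 0.3311 ms


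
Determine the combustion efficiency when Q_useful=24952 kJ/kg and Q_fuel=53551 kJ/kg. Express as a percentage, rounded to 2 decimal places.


Efficiency = (Q_useful / Q_fuel) * 100
Efficiency = (24952 / 53551) * 100
Efficiency = 0.4659 * 100 = 46.59%


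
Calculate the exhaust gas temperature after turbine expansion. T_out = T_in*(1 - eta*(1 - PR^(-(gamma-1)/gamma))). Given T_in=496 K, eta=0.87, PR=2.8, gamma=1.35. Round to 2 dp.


T_out = T_in * (1 - eta * (1 - PR^(-(gamma-1)/gamma)))
Exponent = -(1.35-1)/1.35 = -0.25925926
PR^exp = 2.8^(-0.25925926) = 0.76572026
Factor = 1 - 0.87*(1 - 0.76572026) = 0.79617663
T_out = 496 * 0.79617663 = 394.90 K


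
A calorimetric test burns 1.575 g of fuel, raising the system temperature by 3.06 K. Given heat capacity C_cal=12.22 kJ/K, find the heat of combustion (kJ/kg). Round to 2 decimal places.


Hc = C_cal * delta_T / m_fuel
Q_released = 12.22 * 3.06 = 37.3932 kJ
m_fuel = 1.575 g = 1.575/1000 kg = 0.001575 kg
Hc = 37.3932 / 0.001575 = 23741.71 kJ/kg


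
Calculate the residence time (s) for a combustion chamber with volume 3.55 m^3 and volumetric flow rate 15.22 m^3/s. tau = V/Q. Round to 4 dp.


tau = V / Q_flow
tau = 3.55 / 15.22 = 0.2332 s


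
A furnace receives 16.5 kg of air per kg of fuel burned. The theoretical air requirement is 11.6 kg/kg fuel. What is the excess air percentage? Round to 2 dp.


Excess air = actual - stoichiometric = 16.5 - 11.6 = 4.90 kg/kg fuel
Excess air % = (excess / stoich) * 100 = (4.90 / 11.6) * 100 = 42.24%


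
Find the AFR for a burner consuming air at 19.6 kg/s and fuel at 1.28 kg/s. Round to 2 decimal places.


AFR = m_air / m_fuel
AFR = 19.6 / 1.28 = 15.31


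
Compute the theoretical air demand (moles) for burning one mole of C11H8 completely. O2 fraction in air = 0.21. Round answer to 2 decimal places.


Balanced combustion: C11H8 + 13 O2 -> 11 CO2 + 4 H2O
O2 needed = C + H/4 = 11 + 8/4 = 13.00 moles
Air moles = O2 / 0.21 = 13.00 / 0.21 = 61.90 moles air


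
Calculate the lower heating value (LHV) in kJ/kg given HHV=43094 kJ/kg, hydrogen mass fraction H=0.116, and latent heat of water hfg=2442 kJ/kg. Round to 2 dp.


LHV = HHV - hfg * 9 * H
Water correction = 2442 * 9 * 0.116 = 2549.448 kJ/kg
LHV = 43094 - 2549.448 = 40544.55 kJ/kg


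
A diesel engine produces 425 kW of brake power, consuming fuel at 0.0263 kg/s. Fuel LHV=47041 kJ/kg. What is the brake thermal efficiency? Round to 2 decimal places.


eta_BTE = (BP / (mf * LHV)) * 100
Denominator = 0.0263 * 47041 = 1237.1783 kW
eta_BTE = (425 / 1237.1783) * 100 = 34.35%


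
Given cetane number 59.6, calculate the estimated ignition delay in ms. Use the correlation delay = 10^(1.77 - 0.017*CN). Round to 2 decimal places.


delay = 10^(1.77 - 0.017*CN)
Exponent = 1.77 - 0.017*59.6 = 0.7568
delay = 10^0.7568 = 5.71 ms


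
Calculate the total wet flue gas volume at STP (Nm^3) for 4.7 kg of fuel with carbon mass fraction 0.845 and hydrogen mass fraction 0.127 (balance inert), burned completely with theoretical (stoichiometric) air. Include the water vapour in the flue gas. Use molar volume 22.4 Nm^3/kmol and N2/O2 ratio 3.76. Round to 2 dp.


Per kg fuel: CO2 = (C/12 kmol)*22.4 = (0.845/12)*22.4 = 1.57733 Nm^3
Per kg fuel: H2O = (H/2 kmol)*22.4 = (0.127/2)*22.4 = 1.42240 Nm^3
O2 needed per kg fuel = C/12 + H/4 = 0.845/12 + 0.127/4 = 0.10216667 kmol
Per kg fuel: N2 = O2*3.76*22.4 = 0.10216667*3.76*22.4 = 8.60489 Nm^3
Total per kg = 1.57733 + 1.42240 + 8.60489 = 11.60462 Nm^3
Total = 11.60462 * 4.7 = 54.54 Nm^3


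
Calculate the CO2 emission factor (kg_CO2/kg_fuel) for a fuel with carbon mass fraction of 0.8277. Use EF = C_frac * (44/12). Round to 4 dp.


EF = C_frac * (M_CO2 / M_C)
EF = 0.8277 * (44/12)
EF = 0.8277 * 3.666667 = 3.0349 kg_CO2/kg_fuel


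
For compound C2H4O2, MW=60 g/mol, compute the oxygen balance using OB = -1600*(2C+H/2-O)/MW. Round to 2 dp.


OB = -1600 * (2C + H/2 - O) / MW
Inner = 2*2 + 4/2 - 2 = 4.00
OB = -1600 * 4.00 / 60 = -106.67%


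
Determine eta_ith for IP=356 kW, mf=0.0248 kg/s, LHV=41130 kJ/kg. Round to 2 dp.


eta_ith = (IP / (mf * LHV)) * 100
Denominator = 0.0248 * 41130 = 1020.0240 kW
eta_ith = (356 / 1020.0240) * 100 = 34.90%


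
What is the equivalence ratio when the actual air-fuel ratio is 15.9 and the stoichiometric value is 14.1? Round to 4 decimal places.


phi = AFR_stoich / AFR_actual
phi = 14.1 / 15.9 = 0.8868


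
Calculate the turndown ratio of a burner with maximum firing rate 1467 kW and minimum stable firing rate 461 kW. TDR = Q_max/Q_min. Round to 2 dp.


TDR = Q_max / Q_min
TDR = 1467 / 461 = 3.18


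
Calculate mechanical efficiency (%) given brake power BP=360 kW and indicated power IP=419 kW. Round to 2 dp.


eta_mech = (BP / IP) * 100
Ratio = 360 / 419 = 0.8592
eta_mech = 0.8592 * 100 = 85.92%


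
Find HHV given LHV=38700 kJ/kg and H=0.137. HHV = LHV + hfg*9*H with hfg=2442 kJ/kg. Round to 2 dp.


HHV = LHV + hfg * 9 * H
Water addition = 2442 * 9 * 0.137 = 3010.986 kJ/kg
HHV = 38700 + 3010.986 = 41710.99 kJ/kg


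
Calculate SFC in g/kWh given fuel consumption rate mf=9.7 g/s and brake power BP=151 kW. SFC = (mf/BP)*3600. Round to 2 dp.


SFC = (mf / BP) * 3600
Rate = 9.7 / 151 = 0.064238 g/(s*kW)
SFC = 0.064238 * 3600 = 231.26 g/kWh


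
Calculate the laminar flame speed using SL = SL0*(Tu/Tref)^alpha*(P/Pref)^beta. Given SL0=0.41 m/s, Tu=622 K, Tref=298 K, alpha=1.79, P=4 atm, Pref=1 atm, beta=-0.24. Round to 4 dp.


SL = SL0 * (Tu/Tref)^alpha * (P/Pref)^beta
T ratio = 622/298 = 2.08724832
(T ratio)^alpha = 2.08724832^1.79 = 3.732825
(P/Pref)^beta = 4^(-0.24) = 0.716978
SL = 0.41 * 3.732825 * 0.716978 = 1.0973 m/s


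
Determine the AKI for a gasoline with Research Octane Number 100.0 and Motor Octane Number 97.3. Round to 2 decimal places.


AKI = (RON + MON) / 2
AKI = (100.0 + 97.3) / 2
AKI = 197.3 / 2 = 98.65


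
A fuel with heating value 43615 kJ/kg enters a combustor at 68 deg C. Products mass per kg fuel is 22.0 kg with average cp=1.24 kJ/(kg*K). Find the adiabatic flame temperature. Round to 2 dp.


T_ad = T_in + Hc / (m_p * cp)
Denominator = 22.0 * 1.24 = 27.2800
Temperature rise = 43615 / 27.2800 = 1598.79 K
T_ad = 68 + 1598.79 = 1666.79 deg C


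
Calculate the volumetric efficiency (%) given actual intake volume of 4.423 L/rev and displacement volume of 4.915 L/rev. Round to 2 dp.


eta_v = (V_actual / V_disp) * 100
Ratio = 4.423 / 4.915 = 0.8999
eta_v = 0.8999 * 100 = 89.99%


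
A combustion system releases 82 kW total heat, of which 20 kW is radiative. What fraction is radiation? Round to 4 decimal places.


f_rad = Q_rad / Q_total
f_rad = 20 / 82 = 0.2439


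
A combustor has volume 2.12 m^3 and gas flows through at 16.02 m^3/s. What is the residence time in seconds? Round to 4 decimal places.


tau = V / Q_flow
tau = 2.12 / 16.02 = 0.1323 s


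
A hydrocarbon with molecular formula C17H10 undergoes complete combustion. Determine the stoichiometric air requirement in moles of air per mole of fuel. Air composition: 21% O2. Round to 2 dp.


Balanced combustion: C17H10 + 19.5 O2 -> 17 CO2 + 5 H2O
O2 needed = C + H/4 = 17 + 10/4 = 19.50 moles
Air moles = O2 / 0.21 = 19.50 / 0.21 = 92.86 moles air


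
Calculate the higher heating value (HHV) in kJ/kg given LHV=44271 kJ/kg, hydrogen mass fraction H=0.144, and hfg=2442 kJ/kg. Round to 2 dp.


HHV = LHV + hfg * 9 * H
Water addition = 2442 * 9 * 0.144 = 3164.832 kJ/kg
HHV = 44271 + 3164.832 = 47435.83 kJ/kg


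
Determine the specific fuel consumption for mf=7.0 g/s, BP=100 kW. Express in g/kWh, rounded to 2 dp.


SFC = (mf / BP) * 3600
Rate = 7.0 / 100 = 0.070000 g/(s*kW)
SFC = 0.070000 * 3600 = 252.00 g/kWh


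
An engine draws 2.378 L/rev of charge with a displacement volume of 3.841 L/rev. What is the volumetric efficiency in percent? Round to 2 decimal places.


eta_v = (V_actual / V_disp) * 100
Ratio = 2.378 / 3.841 = 0.6191
eta_v = 0.6191 * 100 = 61.91%


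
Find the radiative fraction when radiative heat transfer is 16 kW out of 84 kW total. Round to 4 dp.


f_rad = Q_rad / Q_total
f_rad = 16 / 84 = 0.1905


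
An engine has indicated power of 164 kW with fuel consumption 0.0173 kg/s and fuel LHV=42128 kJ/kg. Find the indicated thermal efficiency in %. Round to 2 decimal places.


eta_ith = (IP / (mf * LHV)) * 100
Denominator = 0.0173 * 42128 = 728.8144 kW
eta_ith = (164 / 728.8144) * 100 = 22.50%


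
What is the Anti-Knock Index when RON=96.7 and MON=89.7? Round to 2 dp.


AKI = (RON + MON) / 2
AKI = (96.7 + 89.7) / 2
AKI = 186.4 / 2 = 93.20


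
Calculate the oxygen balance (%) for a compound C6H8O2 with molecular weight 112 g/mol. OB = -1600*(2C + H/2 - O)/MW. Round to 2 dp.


OB = -1600 * (2C + H/2 - O) / MW
Inner = 2*6 + 8/2 - 2 = 14.00
OB = -1600 * 14.00 / 112 = -200.00%


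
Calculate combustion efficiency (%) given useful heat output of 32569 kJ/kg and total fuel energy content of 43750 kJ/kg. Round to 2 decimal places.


Efficiency = (Q_useful / Q_fuel) * 100
Efficiency = (32569 / 43750) * 100
Efficiency = 0.7444 * 100 = 74.44%


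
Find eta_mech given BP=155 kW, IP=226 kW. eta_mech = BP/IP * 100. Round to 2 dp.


eta_mech = (BP / IP) * 100
Ratio = 155 / 226 = 0.6858
eta_mech = 0.6858 * 100 = 68.58%


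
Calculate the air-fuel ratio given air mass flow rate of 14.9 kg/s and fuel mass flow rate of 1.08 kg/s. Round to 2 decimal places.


AFR = m_air / m_fuel
AFR = 14.9 / 1.08 = 13.80


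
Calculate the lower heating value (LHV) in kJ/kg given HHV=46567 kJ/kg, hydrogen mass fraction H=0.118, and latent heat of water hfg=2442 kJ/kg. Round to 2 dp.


LHV = HHV - hfg * 9 * H
Water correction = 2442 * 9 * 0.118 = 2593.404 kJ/kg
LHV = 46567 - 2593.404 = 43973.60 kJ/kg


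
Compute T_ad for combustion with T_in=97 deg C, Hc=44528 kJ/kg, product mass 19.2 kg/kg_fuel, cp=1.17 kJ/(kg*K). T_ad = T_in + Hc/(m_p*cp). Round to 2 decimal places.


T_ad = T_in + Hc / (m_p * cp)
Denominator = 19.2 * 1.17 = 22.4640
Temperature rise = 44528 / 22.4640 = 1982.19 K
T_ad = 97 + 1982.19 = 2079.19 deg C


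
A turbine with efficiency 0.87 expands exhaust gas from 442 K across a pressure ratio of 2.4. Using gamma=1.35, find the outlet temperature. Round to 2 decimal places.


T_out = T_in * (1 - eta * (1 - PR^(-(gamma-1)/gamma)))
Exponent = -(1.35-1)/1.35 = -0.25925926
PR^exp = 2.4^(-0.25925926) = 0.79694200
Factor = 1 - 0.87*(1 - 0.79694200) = 0.82333954
T_out = 442 * 0.82333954 = 363.92 K


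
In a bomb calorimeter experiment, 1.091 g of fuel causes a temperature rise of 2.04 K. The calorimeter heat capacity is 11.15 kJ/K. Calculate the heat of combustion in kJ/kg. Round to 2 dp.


Hc = C_cal * delta_T / m_fuel
Q_released = 11.15 * 2.04 = 22.7460 kJ
m_fuel = 1.091 g = 1.091/1000 kg = 0.001091 kg
Hc = 22.7460 / 0.001091 = 20848.76 kJ/kg


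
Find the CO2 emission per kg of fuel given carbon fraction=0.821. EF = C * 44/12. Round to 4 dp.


EF = C_frac * (M_CO2 / M_C)
EF = 0.821 * (44/12)
EF = 0.821 * 3.666667 = 3.0103 kg_CO2/kg_fuel


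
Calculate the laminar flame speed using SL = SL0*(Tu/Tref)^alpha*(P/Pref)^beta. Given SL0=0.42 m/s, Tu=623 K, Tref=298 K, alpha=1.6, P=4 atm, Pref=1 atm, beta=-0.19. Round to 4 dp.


SL = SL0 * (Tu/Tref)^alpha * (P/Pref)^beta
T ratio = 623/298 = 2.09060403
(T ratio)^alpha = 2.09060403^1.6 = 3.254130
(P/Pref)^beta = 4^(-0.19) = 0.768438
SL = 0.42 * 3.254130 * 0.768438 = 1.0503 m/s


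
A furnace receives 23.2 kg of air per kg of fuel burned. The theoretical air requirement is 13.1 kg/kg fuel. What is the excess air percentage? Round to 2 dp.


Excess air = actual - stoichiometric = 23.2 - 13.1 = 10.10 kg/kg fuel
Excess air % = (excess / stoich) * 100 = (10.10 / 13.1) * 100 = 77.10%


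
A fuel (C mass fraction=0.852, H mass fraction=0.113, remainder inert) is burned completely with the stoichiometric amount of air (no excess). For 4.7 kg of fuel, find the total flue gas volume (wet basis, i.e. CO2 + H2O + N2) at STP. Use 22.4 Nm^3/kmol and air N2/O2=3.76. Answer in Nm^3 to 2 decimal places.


Per kg fuel: CO2 = (C/12 kmol)*22.4 = (0.852/12)*22.4 = 1.59040 Nm^3
Per kg fuel: H2O = (H/2 kmol)*22.4 = (0.113/2)*22.4 = 1.26560 Nm^3
O2 needed per kg fuel = C/12 + H/4 = 0.852/12 + 0.113/4 = 0.09925000 kmol
Per kg fuel: N2 = O2*3.76*22.4 = 0.09925000*3.76*22.4 = 8.35923 Nm^3
Total per kg = 1.59040 + 1.26560 + 8.35923 = 11.21523 Nm^3
Total = 11.21523 * 4.7 = 52.71 Nm^3


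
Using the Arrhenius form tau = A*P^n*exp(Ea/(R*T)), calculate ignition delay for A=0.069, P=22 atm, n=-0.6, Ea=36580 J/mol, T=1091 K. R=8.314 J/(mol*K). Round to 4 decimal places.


tau = A * P^n * exp(Ea/(R*T))
P^n = 22^(-0.6) = 0.15651155
Ea/(R*T) = 36580/(8.314*1091) = 4.032821
exp(Ea/(R*T)) = 56.419839
tau = 0.069 * 0.15651155 * 56.419839 = 0.6093 ms


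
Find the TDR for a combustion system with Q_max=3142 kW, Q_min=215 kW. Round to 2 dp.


TDR = Q_max / Q_min
TDR = 3142 / 215 = 14.61


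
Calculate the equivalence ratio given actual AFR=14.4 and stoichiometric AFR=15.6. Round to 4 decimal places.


phi = AFR_stoich / AFR_actual
phi = 15.6 / 14.4 = 1.0833


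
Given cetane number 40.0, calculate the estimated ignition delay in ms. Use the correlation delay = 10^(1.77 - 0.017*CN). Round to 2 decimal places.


delay = 10^(1.77 - 0.017*CN)
Exponent = 1.77 - 0.017*40.0 = 1.0900
delay = 10^1.0900 = 12.30 ms


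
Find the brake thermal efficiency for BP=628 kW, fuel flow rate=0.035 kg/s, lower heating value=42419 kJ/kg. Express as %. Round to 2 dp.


eta_BTE = (BP / (mf * LHV)) * 100
Denominator = 0.035 * 42419 = 1484.6650 kW
eta_BTE = (628 / 1484.6650) * 100 = 42.30%


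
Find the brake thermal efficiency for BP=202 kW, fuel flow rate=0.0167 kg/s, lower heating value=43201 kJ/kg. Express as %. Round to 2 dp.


eta_BTE = (BP / (mf * LHV)) * 100
Denominator = 0.0167 * 43201 = 721.4567 kW
eta_BTE = (202 / 721.4567) * 100 = 28.00%


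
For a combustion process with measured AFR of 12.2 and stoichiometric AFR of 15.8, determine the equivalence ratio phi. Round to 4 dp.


phi = AFR_stoich / AFR_actual
phi = 15.8 / 12.2 = 1.2951


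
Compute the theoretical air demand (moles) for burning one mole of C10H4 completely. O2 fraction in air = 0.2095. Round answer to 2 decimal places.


Balanced combustion: C10H4 + 11 O2 -> 10 CO2 + 2 H2O
O2 needed = C + H/4 = 10 + 4/4 = 11.00 moles
Air moles = O2 / 0.2095 = 11.00 / 0.2095 = 52.51 moles air


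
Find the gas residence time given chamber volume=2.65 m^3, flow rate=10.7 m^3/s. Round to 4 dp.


tau = V / Q_flow
tau = 2.65 / 10.7 = 0.2477 s


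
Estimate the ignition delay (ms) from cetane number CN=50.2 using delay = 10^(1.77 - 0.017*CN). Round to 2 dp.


delay = 10^(1.77 - 0.017*CN)
Exponent = 1.77 - 0.017*50.2 = 0.9166
delay = 10^0.9166 = 8.25 ms


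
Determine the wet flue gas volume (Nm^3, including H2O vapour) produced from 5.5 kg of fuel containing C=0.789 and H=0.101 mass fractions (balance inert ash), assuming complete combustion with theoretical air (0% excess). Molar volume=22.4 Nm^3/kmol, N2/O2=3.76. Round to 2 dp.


Per kg fuel: CO2 = (C/12 kmol)*22.4 = (0.789/12)*22.4 = 1.47280 Nm^3
Per kg fuel: H2O = (H/2 kmol)*22.4 = (0.101/2)*22.4 = 1.13120 Nm^3
O2 needed per kg fuel = C/12 + H/4 = 0.789/12 + 0.101/4 = 0.09100000 kmol
Per kg fuel: N2 = O2*3.76*22.4 = 0.09100000*3.76*22.4 = 7.66438 Nm^3
Total per kg = 1.47280 + 1.13120 + 7.66438 = 10.26838 Nm^3
Total = 10.26838 * 5.5 = 56.48 Nm^3


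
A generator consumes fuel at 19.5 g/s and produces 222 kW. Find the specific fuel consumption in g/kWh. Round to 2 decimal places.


SFC = (mf / BP) * 3600
Rate = 19.5 / 222 = 0.087838 g/(s*kW)
SFC = 0.087838 * 3600 = 316.22 g/kWh


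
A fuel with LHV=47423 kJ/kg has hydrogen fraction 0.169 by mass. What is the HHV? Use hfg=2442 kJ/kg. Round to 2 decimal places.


HHV = LHV + hfg * 9 * H
Water addition = 2442 * 9 * 0.169 = 3714.282 kJ/kg
HHV = 47423 + 3714.282 = 51137.28 kJ/kg


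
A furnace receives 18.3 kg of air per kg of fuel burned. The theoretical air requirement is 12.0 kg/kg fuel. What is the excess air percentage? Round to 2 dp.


Excess air = actual - stoichiometric = 18.3 - 12.0 = 6.30 kg/kg fuel
Excess air % = (excess / stoich) * 100 = (6.30 / 12.0) * 100 = 52.50%


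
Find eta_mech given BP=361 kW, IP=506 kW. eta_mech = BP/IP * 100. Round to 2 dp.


eta_mech = (BP / IP) * 100
Ratio = 361 / 506 = 0.7134
eta_mech = 0.7134 * 100 = 71.34%


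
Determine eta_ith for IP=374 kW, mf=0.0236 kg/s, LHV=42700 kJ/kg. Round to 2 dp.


eta_ith = (IP / (mf * LHV)) * 100
Denominator = 0.0236 * 42700 = 1007.7200 kW
eta_ith = (374 / 1007.7200) * 100 = 37.11%


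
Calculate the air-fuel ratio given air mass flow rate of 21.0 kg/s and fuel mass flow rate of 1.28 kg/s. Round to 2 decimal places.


AFR = m_air / m_fuel
AFR = 21.0 / 1.28 = 16.41


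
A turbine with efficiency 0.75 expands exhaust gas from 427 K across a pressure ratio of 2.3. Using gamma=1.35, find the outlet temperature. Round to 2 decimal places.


T_out = T_in * (1 - eta * (1 - PR^(-(gamma-1)/gamma)))
Exponent = -(1.35-1)/1.35 = -0.25925926
PR^exp = 2.3^(-0.25925926) = 0.80578413
Factor = 1 - 0.75*(1 - 0.80578413) = 0.85433810
T_out = 427 * 0.85433810 = 364.80 K


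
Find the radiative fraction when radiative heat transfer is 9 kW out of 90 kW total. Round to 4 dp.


f_rad = Q_rad / Q_total
f_rad = 9 / 90 = 0.1000


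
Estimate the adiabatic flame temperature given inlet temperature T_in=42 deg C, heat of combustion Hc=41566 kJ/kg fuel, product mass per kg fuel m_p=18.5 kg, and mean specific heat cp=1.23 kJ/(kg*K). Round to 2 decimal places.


T_ad = T_in + Hc / (m_p * cp)
Denominator = 18.5 * 1.23 = 22.7550
Temperature rise = 41566 / 22.7550 = 1826.68 K
T_ad = 42 + 1826.68 = 1868.68 deg C


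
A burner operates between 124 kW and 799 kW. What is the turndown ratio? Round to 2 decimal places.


TDR = Q_max / Q_min
TDR = 799 / 124 = 6.44


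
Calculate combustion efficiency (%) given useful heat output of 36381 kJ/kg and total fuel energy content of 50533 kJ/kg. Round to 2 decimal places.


Efficiency = (Q_useful / Q_fuel) * 100
Efficiency = (36381 / 50533) * 100
Efficiency = 0.7199 * 100 = 71.99%


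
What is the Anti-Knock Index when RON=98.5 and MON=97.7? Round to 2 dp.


AKI = (RON + MON) / 2
AKI = (98.5 + 97.7) / 2
AKI = 196.2 / 2 = 98.10


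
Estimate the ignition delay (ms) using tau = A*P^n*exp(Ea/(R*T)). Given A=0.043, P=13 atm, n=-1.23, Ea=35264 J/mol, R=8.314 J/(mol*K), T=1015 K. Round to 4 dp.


tau = A * P^n * exp(Ea/(R*T))
P^n = 13^(-1.23) = 0.04264319
Ea/(R*T) = 35264/(8.314*1015) = 4.178838
exp(Ea/(R*T)) = 65.289927
tau = 0.043 * 0.04264319 * 65.289927 = 0.1197 ms
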